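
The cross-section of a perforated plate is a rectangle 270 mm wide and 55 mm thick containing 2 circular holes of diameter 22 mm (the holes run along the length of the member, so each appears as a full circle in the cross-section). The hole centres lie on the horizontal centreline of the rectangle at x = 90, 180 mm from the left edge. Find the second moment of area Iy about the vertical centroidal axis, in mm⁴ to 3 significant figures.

Iy ≈ 8.87 × 10⁷ mm⁴

Split into non-overlapping primitives; take the origin at the lower-left of the bounding box.
Plate: 270 × 55, A = 14 850 mm², x = 135 mm, Ī = 90 213 750 mm⁴.
Hole 1 (subtracted): ⌀22, A = 380.13 mm², x = 90 mm, Ī = 11 499 mm⁴.
Hole 2 (subtracted): ⌀22, A = 380.13 mm², x = 180 mm, Ī = 11 499 mm⁴.
By symmetry the centroid is at mid-width, x̄ = 135 mm.
Transfer each piece to the vertical centroidal axis using Ī + A·d² with d = x − 135:
  plate: d = 0 mm → contributes +90 213 750 mm⁴
  hole 1: d = -45 mm → contributes −781 268 mm⁴
  hole 2: d = 45 mm → contributes −781 268 mm⁴
Total I = 88 651 214 mm⁴.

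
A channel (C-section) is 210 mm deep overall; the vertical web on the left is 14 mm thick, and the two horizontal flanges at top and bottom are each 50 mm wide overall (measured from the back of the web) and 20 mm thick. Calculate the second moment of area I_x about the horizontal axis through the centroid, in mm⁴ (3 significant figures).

I_x ≈ 2.38 × 10⁷ mm⁴

Split into non-overlapping primitives; take the origin at the lower-left of the bounding box.
Web: 14 × 210, A = 2 940 mm², y = 105 mm, Ī = 10 804 500 mm⁴.
Top flange (beyond web): 36 × 20, A = 720 mm², y = 200 mm, Ī = 24 000 mm⁴.
Bottom flange (beyond web): 36 × 20, A = 720 mm², y = 10 mm, Ī = 24 000 mm⁴.
By symmetry the centroid is at mid-height, ȳ = 105 mm.
Transfer each piece to the horizontal axis through the centroid using Ī + A·d² with d = y − 105:
  web: d = 0 mm → contributes +10 804 500 mm⁴
  top flange (beyond web): d = 95 mm → contributes +6 522 000 mm⁴
  bottom flange (beyond web): d = -95 mm → contributes +6 522 000 mm⁴
Total I = 23 848 500 mm⁴.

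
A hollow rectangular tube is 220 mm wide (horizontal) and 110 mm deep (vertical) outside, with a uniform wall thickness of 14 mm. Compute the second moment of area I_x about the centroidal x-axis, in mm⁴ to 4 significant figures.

I_x ≈ 1.558 × 10⁷ mm⁴

Split into non-overlapping primitives; take the origin at the lower-left of the bounding box.
Outer rectangle: 220 × 110, A = 24 200 mm², y = 55 mm, Ī = 24 401 667 mm⁴.
Inner void (subtracted): 192 × 82, A = 15 744 mm², y = 55 mm, Ī = 8 821 888 mm⁴.
By symmetry the centroid is at mid-height, ȳ = 55 mm.
All pieces are centred on the centroidal x-axis, so I = ΣĪ (holes subtracted) = 15 579 779 mm⁴.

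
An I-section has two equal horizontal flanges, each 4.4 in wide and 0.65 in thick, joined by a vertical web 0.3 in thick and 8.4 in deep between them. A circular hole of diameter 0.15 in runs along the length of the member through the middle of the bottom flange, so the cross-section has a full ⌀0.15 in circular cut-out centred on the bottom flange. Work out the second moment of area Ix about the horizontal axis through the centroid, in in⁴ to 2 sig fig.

Ix ≈ 130 in⁴

Decompose the section into non-overlapping parts with the origin at the bottom-left of its bounding rectangle.
Bottom flange: 4.4 × 0.65, A = 2.86 in², y = 0.325 in, Ī = 0.1007 in⁴.
Web: 0.3 × 8.4, A = 2.52 in², y = 4.85 in, Ī = 14.82 in⁴.
Top flange: 4.4 × 0.65, A = 2.86 in², y = 9.375 in, Ī = 0.1007 in⁴.
Hole (subtracted): ⌀0.15, A = 0.01767 in², y = 0.325 in, Ī = 0.00002485 in⁴.
Centroid: ȳ = ΣA·y / ΣA = 4.86 in.
Transfer each piece to the horizontal axis through the centroid using Ī + A·d² with d = y − 4.86:
  bottom flange: d = -4.535 in → contributes +58.91 in⁴
  web: d = -0.009725 in → contributes +14.82 in⁴
  top flange: d = 4.515 in → contributes +58.41 in⁴
  hole: d = -4.535 in → contributes −0.3634 in⁴
Total I = 131.8 in⁴.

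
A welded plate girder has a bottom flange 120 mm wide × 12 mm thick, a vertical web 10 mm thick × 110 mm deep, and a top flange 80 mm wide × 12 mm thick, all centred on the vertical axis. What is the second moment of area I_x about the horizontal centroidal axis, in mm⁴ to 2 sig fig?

I_x ≈ 9.8 × 10⁶ mm⁴

Treat the section as a set of non-overlapping primitives; coordinates are from the bounding-box lower-left.
Bottom plate: 120 × 12, A = 1 440 mm², y = 6 mm, Ī = 17 280 mm⁴.
Web plate: 10 × 110, A = 1 100 mm², y = 67 mm, Ī = 1 109 167 mm⁴.
Top plate: 80 × 12, A = 960 mm², y = 128 mm, Ī = 11 520 mm⁴.
Centroid: ȳ = ΣA·y / ΣA = 58.63 mm.
Transfer each piece to the horizontal centroidal axis using Ī + A·d² with d = y − 58.63:
  bottom plate: d = -52.63 mm → contributes +4 006 610 mm⁴
  web plate: d = 8.366 mm → contributes +1 186 150 mm⁴
  top plate: d = 69.37 mm → contributes +4 630 658 mm⁴
Total I = 9 823 419 mm⁴.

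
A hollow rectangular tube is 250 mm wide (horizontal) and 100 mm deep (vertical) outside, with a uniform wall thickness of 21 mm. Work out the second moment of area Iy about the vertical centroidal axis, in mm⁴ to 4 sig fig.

Decompose the section into non-overlapping parts with the origin at the bottom-left of its bounding rectangle.
Outer rectangle: 250 × 100, A = 25 000 mm², x = 125 mm, Ī = 130 208 333 mm⁴.
Inner void (subtracted): 208 × 58, A = 12 064 mm², x = 125 mm, Ī = 43 494 741 mm⁴.
By symmetry the centroid is at mid-width, x̄ = 125 mm.
All pieces are centred on the vertical centroidal axis, so I = ΣĪ (holes subtracted) = 86 713 592 mm⁴.

Iy ≈ 8.671 × 10⁷ mm⁴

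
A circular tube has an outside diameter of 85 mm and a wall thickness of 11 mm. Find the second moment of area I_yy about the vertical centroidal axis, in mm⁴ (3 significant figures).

Break the section into simple shapes (no overlaps), measuring from the bottom-left corner of the bounding box.
Outer circle: ⌀85, A = 5674.5 mm², x = 42.5 mm, Ī = 2 562 392 mm⁴.
Bore (subtracted): ⌀63, A = 3117.2 mm², x = 42.5 mm, Ī = 773 272 mm⁴.
By symmetry the centroid is at mid-width, x̄ = 42.5 mm.
All pieces are centred on the vertical centroidal axis, so I = ΣĪ (holes subtracted) = 1 789 121 mm⁴.

I_yy ≈ 1.79 × 10⁶ mm⁴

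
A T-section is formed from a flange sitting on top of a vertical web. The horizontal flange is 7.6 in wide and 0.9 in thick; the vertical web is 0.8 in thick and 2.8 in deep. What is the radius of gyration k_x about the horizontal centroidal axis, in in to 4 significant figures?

Treat the section as a set of non-overlapping primitives; coordinates are from the bounding-box lower-left.
Flange: 7.6 × 0.9, A = 6.84 in², y = 3.25 in, Ī = 0.4617 in⁴.
Web: 0.8 × 2.8, A = 2.24 in², y = 1.4 in, Ī = 1.46347 in⁴.
Centroid: ȳ = ΣA·y / ΣA = 2.79361 in.
Transfer each piece to the horizontal centroidal axis using Ī + A·d² with d = y − 2.79361:
  flange: d = 0.456388 in → contributes +1.8864 in⁴
  web: d = -1.39361 in → contributes +5.81389 in⁴
Total I = 7.7003 in⁴.
Radius of gyration: k = √(I/A) = √(7.7003 / 9.08) = 0.920896 in.

k_x ≈ 0.9209 in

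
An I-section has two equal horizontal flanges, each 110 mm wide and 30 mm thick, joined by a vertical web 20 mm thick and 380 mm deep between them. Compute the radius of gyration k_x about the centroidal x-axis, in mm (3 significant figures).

Break the section into simple shapes (no overlaps), measuring from the bottom-left corner of the bounding box.
Bottom flange: 110 × 30, A = 3 300 mm², y = 15 mm, Ī = 247 500 mm⁴.
Web: 20 × 380, A = 7 600 mm², y = 220 mm, Ī = 91 453 333 mm⁴.
Top flange: 110 × 30, A = 3 300 mm², y = 425 mm, Ī = 247 500 mm⁴.
By symmetry the centroid is at mid-height, ȳ = 220 mm.
Transfer each piece to the centroidal x-axis using Ī + A·d² with d = y − 220:
  bottom flange: d = -205 mm → contributes +138 930 000 mm⁴
  web: d = 0 mm → contributes +91 453 333 mm⁴
  top flange: d = 205 mm → contributes +138 930 000 mm⁴
Total I = 369 313 333 mm⁴.
Radius of gyration: k = √(I/A) = √(369 313 333 / 14 200) = 161.27 mm.

k_x ≈ 161 mm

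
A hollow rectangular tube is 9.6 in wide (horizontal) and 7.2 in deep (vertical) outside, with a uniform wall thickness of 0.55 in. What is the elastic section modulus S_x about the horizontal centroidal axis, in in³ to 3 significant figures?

Break the section into simple shapes (no overlaps), measuring from the bottom-left corner of the bounding box.
Outer rectangle: 9.6 × 7.2, A = 69.12 in², y = 3.6 in, Ī = 298.6 in⁴.
Inner void (subtracted): 8.5 × 6.1, A = 51.85 in², y = 3.6 in, Ī = 160.78 in⁴.
By symmetry the centroid is at mid-height, ȳ = 3.6 in.
All pieces are centred on the horizontal centroidal axis, so I = ΣĪ (holes subtracted) = 137.82 in⁴.
Extreme fibre distance c = 3.6 in; S = I/c = 38.283 in³.

S_x ≈ 38.3 in³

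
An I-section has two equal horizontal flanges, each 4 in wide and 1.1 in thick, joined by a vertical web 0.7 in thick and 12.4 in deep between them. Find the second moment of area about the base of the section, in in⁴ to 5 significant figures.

I_base ≈ 1444.6 in⁴

Break the section into simple shapes (no overlaps), measuring from the bottom-left corner of the bounding box.
Bottom flange: 4 × 1.1, A = 4.4 in², y = 0.55 in, Ī = 0.4436667 in⁴.
Web: 0.7 × 12.4, A = 8.68 in², y = 7.3 in, Ī = 111.2197 in⁴.
Top flange: 4 × 1.1, A = 4.4 in², y = 14.05 in, Ī = 0.4436667 in⁴.
Transfer each piece to the base of the section using Ī + A·d² with d = y − 0:
  bottom flange: d = 0.55 in → contributes +1.774667 in⁴
  web: d = 7.3 in → contributes +573.7769 in⁴
  top flange: d = 14.05 in → contributes +869.0147 in⁴
Total I = 1444.566 in⁴.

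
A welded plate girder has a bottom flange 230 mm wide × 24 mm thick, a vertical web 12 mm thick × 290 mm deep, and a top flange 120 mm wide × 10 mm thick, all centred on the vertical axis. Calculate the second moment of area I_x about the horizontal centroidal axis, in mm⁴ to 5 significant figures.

I_x ≈ 1.4150 × 10⁸ mm⁴

Decompose the section into non-overlapping parts with the origin at the bottom-left of its bounding rectangle.
Bottom plate: 230 × 24, A = 5 520 mm², y = 12 mm, Ī = 264 960 mm⁴.
Web plate: 12 × 290, A = 3 480 mm², y = 169 mm, Ī = 24 389 000 mm⁴.
Top plate: 120 × 10, A = 1 200 mm², y = 319 mm, Ī = 10 000 mm⁴.
Centroid: ȳ = ΣA·y / ΣA = 101.6824 mm.
Transfer each piece to the horizontal centroidal axis using Ī + A·d² with d = y − 101.6824:
  bottom plate: d = -89.68235 mm → contributes +44 661 903 mm⁴
  web plate: d = 67.31765 mm → contributes +40 159 196 mm⁴
  top plate: d = 217.3176 mm → contributes +56 682 352 mm⁴
Total I = 141 503 451 mm⁴.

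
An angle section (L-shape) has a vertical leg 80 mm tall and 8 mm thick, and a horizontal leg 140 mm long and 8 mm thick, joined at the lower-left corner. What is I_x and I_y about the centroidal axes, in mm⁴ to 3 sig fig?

I_x ≈ 8.63 × 10⁵ mm⁴, I_y ≈ 3.49 × 10⁶ mm⁴

Split into non-overlapping primitives; take the origin at the lower-left of the bounding box.
Vertical leg: 8 × 80, A = 640 mm², y = 40 mm, Ī = 341 333 mm⁴.
Horizontal leg (remainder): 132 × 8, A = 1 056 mm², y = 4 mm, Ī = 5 632 mm⁴.
Centroid: ȳ = ΣA·y / ΣA = 17.585 mm.
Transfer each piece to the centroidal x-axis using Ī + A·d² with d = y − 17.585:
  vertical leg: d = 22.415 mm → contributes +662 893 mm⁴
  horizontal leg (remainder): d = -13.585 mm → contributes +200 516 mm⁴
Total I = 863 409 mm⁴.
For the y-axis: x̄ = 47.585 mm.
Repeating about the centroidal y-axis gives I_y = 3 489 329 mm⁴.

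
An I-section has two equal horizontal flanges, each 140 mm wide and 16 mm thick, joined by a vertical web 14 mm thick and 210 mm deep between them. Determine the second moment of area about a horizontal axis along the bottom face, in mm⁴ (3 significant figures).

I_base ≈ 1.77 × 10⁸ mm⁴

Treat the section as a set of non-overlapping primitives; coordinates are from the bounding-box lower-left.
Bottom flange: 140 × 16, A = 2 240 mm², y = 8 mm, Ī = 47 787 mm⁴.
Web: 14 × 210, A = 2 940 mm², y = 121 mm, Ī = 10 804 500 mm⁴.
Top flange: 140 × 16, A = 2 240 mm², y = 234 mm, Ī = 47 787 mm⁴.
Transfer each piece to the base of the section using Ī + A·d² with d = y − 0:
  bottom flange: d = 8 mm → contributes +191 147 mm⁴
  web: d = 121 mm → contributes +53 849 040 mm⁴
  top flange: d = 234 mm → contributes +122 701 227 mm⁴
Total I = 176 741 413 mm⁴.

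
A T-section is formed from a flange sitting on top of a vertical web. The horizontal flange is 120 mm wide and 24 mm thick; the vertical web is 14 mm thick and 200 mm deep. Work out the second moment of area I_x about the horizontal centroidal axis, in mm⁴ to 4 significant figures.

Treat the section as a set of non-overlapping primitives; coordinates are from the bounding-box lower-left.
Flange: 120 × 24, A = 2 880 mm², y = 212 mm, Ī = 138 240 mm⁴.
Web: 14 × 200, A = 2 800 mm², y = 100 mm, Ī = 9 333 333 mm⁴.
Centroid: ȳ = ΣA·y / ΣA = 156.789 mm.
Transfer each piece to the horizontal centroidal axis using Ī + A·d² with d = y − 156.789:
  flange: d = 55.2113 mm → contributes +8 917 298 mm⁴
  web: d = -56.7887 mm → contributes +18 363 222 mm⁴
Total I = 27 280 520 mm⁴.

I_x ≈ 2.728 × 10⁷ mm⁴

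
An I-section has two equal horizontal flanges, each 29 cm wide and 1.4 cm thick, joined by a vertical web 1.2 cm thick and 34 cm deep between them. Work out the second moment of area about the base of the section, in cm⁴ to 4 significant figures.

Decompose the section into non-overlapping parts with the origin at the bottom-left of its bounding rectangle.
Bottom flange: 29 × 1.4, A = 40.6 cm², y = 0.7 cm, Ī = 6.63133 cm⁴.
Web: 1.2 × 34, A = 40.8 cm², y = 18.4 cm, Ī = 3930.4 cm⁴.
Top flange: 29 × 1.4, A = 40.6 cm², y = 36.1 cm, Ī = 6.63133 cm⁴.
Transfer each piece to the bottom edge using Ī + A·d² with d = y − 0:
  bottom flange: d = 0.7 cm → contributes +26.5253 cm⁴
  web: d = 18.4 cm → contributes +17743.6 cm⁴
  top flange: d = 36.1 cm → contributes +52 917 cm⁴
Total I = 70687.1 cm⁴.

I_base ≈ 7.069 × 10⁴ cm⁴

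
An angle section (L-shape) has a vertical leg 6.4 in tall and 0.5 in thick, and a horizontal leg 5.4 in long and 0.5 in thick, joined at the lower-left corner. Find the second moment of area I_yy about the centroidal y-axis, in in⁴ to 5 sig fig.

I_yy ≈ 15.084 in⁴

Break the section into simple shapes (no overlaps), measuring from the bottom-left corner of the bounding box.
Vertical leg: 0.5 × 6.4, A = 3.2 in², x = 0.25 in, Ī = 0.06666667 in⁴.
Horizontal leg (remainder): 4.9 × 0.5, A = 2.45 in², x = 2.95 in, Ī = 4.902042 in⁴.
Centroid: x̄ = ΣA·x / ΣA = 1.420796 in.
Transfer each piece to the centroidal y-axis using Ī + A·d² with d = x − 1.420796:
  vertical leg: d = -1.170796 in → contributes +4.453113 in⁴
  horizontal leg (remainder): d = 1.529204 in → contributes +10.63128 in⁴
Total I = 15.08439 in⁴.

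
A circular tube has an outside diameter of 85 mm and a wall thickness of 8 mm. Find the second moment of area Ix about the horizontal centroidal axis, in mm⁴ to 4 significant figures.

Decompose the section into non-overlapping parts with the origin at the bottom-left of its bounding rectangle.
Outer circle: ⌀85, A = 5674.5 mm², y = 42.5 mm, Ī = 2 562 392 mm⁴.
Bore (subtracted): ⌀69, A = 3739.28 mm², y = 42.5 mm, Ī = 1 112 670 mm⁴.
By symmetry the centroid is at mid-height, ȳ = 42.5 mm.
All pieces are centred on the horizontal centroidal axis, so I = ΣĪ (holes subtracted) = 1 449 722 mm⁴.

Ix ≈ 1.450 × 10⁶ mm⁴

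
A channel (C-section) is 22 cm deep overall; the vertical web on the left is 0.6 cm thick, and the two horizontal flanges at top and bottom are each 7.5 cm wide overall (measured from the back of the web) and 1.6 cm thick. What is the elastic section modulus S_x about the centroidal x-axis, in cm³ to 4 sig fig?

S_x ≈ 257.7 cm³

Treat the section as a set of non-overlapping primitives; coordinates are from the bounding-box lower-left.
Web: 0.6 × 22, A = 13.2 cm², y = 11 cm, Ī = 532.4 cm⁴.
Top flange (beyond web): 6.9 × 1.6, A = 11.04 cm², y = 21.2 cm, Ī = 2.3552 cm⁴.
Bottom flange (beyond web): 6.9 × 1.6, A = 11.04 cm², y = 0.8 cm, Ī = 2.3552 cm⁴.
By symmetry the centroid is at mid-height, ȳ = 11 cm.
Transfer each piece to the centroidal x-axis using Ī + A·d² with d = y − 11:
  web: d = 0 cm → contributes +532.4 cm⁴
  top flange (beyond web): d = 10.2 cm → contributes +1150.96 cm⁴
  bottom flange (beyond web): d = -10.2 cm → contributes +1150.96 cm⁴
Total I = 2834.31 cm⁴.
Extreme fibre distance c = 11 cm; S = I/c = 257.665 cm³.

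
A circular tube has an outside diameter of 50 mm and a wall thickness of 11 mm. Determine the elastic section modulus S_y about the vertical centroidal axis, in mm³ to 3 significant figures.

S_y ≈ 1.11 × 10⁴ mm³

Treat the section as a set of non-overlapping primitives; coordinates are from the bounding-box lower-left.
Outer circle: ⌀50, A = 1963.5 mm², x = 25 mm, Ī = 306 796 mm⁴.
Bore (subtracted): ⌀28, A = 615.75 mm², x = 25 mm, Ī = 30 172 mm⁴.
By symmetry the centroid is at mid-width, x̄ = 25 mm.
All pieces are centred on the vertical centroidal axis, so I = ΣĪ (holes subtracted) = 276 624 mm⁴.
Extreme fibre distance c = 25 mm; S = I/c = 11 065 mm³.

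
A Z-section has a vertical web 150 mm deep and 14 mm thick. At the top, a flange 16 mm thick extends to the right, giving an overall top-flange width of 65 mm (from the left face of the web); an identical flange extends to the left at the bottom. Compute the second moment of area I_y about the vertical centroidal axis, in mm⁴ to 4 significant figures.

I_y ≈ 2.112 × 10⁶ mm⁴

Treat the section as a set of non-overlapping primitives; coordinates are from the bounding-box lower-left.
Web: 14 × 150, A = 2 100 mm², x = 58 mm, Ī = 34 300 mm⁴.
Top flange (beyond web): 51 × 16, A = 816 mm², x = 90.5 mm, Ī = 176 868 mm⁴.
Bottom flange (beyond web): 51 × 16, A = 816 mm², x = 25.5 mm, Ī = 176 868 mm⁴.
Centroid: x̄ = ΣA·x / ΣA = 58 mm.
Transfer each piece to the vertical centroidal axis using Ī + A·d² with d = x − 58:
  web: d = 0 mm → contributes +34 300 mm⁴
  top flange (beyond web): d = 32.5 mm → contributes +1 038 768 mm⁴
  bottom flange (beyond web): d = -32.5 mm → contributes +1 038 768 mm⁴
Total I = 2 111 836 mm⁴.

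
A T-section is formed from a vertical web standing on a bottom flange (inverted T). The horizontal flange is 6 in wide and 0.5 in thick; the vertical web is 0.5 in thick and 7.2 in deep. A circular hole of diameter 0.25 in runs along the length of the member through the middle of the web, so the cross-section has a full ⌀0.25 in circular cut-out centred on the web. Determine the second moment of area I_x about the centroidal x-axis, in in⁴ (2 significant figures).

I_x ≈ 40 in⁴

Treat the section as a set of non-overlapping primitives; coordinates are from the bounding-box lower-left.
Flange: 6 × 0.5, A = 3 in², y = 0.25 in, Ī = 0.0625 in⁴.
Web: 0.5 × 7.2, A = 3.6 in², y = 4.1 in, Ī = 15.55 in⁴.
Hole (subtracted): ⌀0.25, A = 0.04909 in², y = 4.1 in, Ī = 0.0001917 in⁴.
Centroid: ȳ = ΣA·y / ΣA = 2.337 in.
Transfer each piece to the centroidal x-axis using Ī + A·d² with d = y − 2.337:
  flange: d = -2.087 in → contributes +13.13 in⁴
  web: d = 1.763 in → contributes +26.74 in⁴
  hole: d = 1.763 in → contributes −0.1528 in⁴
Total I = 39.72 in⁴.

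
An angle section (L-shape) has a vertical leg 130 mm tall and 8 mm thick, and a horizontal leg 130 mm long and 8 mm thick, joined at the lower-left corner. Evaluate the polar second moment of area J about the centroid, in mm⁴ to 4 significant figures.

J ≈ 6.687 × 10⁶ mm⁴

Treat the section as a set of non-overlapping primitives; coordinates are from the bounding-box lower-left.
Vertical leg: 8 × 130, A = 1 040 mm², y = 65 mm, Ī = 1 464 667 mm⁴.
Horizontal leg (remainder): 122 × 8, A = 976 mm², y = 4 mm, Ī = 5205.33 mm⁴.
Centroid: ȳ = ΣA·y / ΣA = 35.4683 mm.
Transfer each piece to the centroidal x-axis using Ī + A·d² with d = y − 35.4683:
  vertical leg: d = 29.5317 mm → contributes +2 371 676 mm⁴
  horizontal leg (remainder): d = -31.4683 mm → contributes +971 690 mm⁴
Total I = 3 343 366 mm⁴.
For the y-axis: x̄ = 35.4683 mm.
Repeating about the centroidal y-axis gives I_y = 3 343 366 mm⁴.
Polar second moment: J = I_x + I_y = 6 686 732 mm⁴.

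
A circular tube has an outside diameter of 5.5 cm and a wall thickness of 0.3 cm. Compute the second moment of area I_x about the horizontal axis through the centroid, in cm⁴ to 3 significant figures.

I_x ≈ 16.6 cm⁴

Break the section into simple shapes (no overlaps), measuring from the bottom-left corner of the bounding box.
Outer circle: ⌀5.5, A = 23.758 cm², y = 2.75 cm, Ī = 44.918 cm⁴.
Bore (subtracted): ⌀4.9, A = 18.857 cm², y = 2.75 cm, Ī = 28.298 cm⁴.
By symmetry the centroid is at mid-height, ȳ = 2.75 cm.
All pieces are centred on the horizontal axis through the centroid, so I = ΣĪ (holes subtracted) = 16.62 cm⁴.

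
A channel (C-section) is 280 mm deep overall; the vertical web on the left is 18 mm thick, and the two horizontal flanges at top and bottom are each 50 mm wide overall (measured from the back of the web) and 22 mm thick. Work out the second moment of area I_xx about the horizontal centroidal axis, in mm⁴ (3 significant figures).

Split into non-overlapping primitives; take the origin at the lower-left of the bounding box.
Web: 18 × 280, A = 5 040 mm², y = 140 mm, Ī = 32 928 000 mm⁴.
Top flange (beyond web): 32 × 22, A = 704 mm², y = 269 mm, Ī = 28 395 mm⁴.
Bottom flange (beyond web): 32 × 22, A = 704 mm², y = 11 mm, Ī = 28 395 mm⁴.
By symmetry the centroid is at mid-height, ȳ = 140 mm.
Transfer each piece to the horizontal centroidal axis using Ī + A·d² with d = y − 140:
  web: d = 0 mm → contributes +32 928 000 mm⁴
  top flange (beyond web): d = 129 mm → contributes +11 743 659 mm⁴
  bottom flange (beyond web): d = -129 mm → contributes +11 743 659 mm⁴
Total I = 56 415 317 mm⁴.

I_xx ≈ 5.64 × 10⁷ mm⁴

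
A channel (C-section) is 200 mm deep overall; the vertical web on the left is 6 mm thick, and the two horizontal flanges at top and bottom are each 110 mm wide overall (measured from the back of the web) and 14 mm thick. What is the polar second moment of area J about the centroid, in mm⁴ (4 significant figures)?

J ≈ 3.443 × 10⁷ mm⁴

Decompose the section into non-overlapping parts with the origin at the bottom-left of its bounding rectangle.
Web: 6 × 200, A = 1 200 mm², y = 100 mm, Ī = 4 000 000 mm⁴.
Top flange (beyond web): 104 × 14, A = 1 456 mm², y = 193 mm, Ī = 23781.3 mm⁴.
Bottom flange (beyond web): 104 × 14, A = 1 456 mm², y = 7 mm, Ī = 23781.3 mm⁴.
By symmetry the centroid is at mid-height, ȳ = 100 mm.
Transfer each piece to the centroidal x-axis using Ī + A·d² with d = y − 100:
  web: d = 0 mm → contributes +4 000 000 mm⁴
  top flange (beyond web): d = 93 mm → contributes +12 616 725 mm⁴
  bottom flange (beyond web): d = -93 mm → contributes +12 616 725 mm⁴
Total I = 29 233 451 mm⁴.
For the y-axis: x̄ = 41.9494 mm.
Repeating about the centroidal y-axis gives I_y = 5 198 944 mm⁴.
Polar second moment: J = I_x + I_y = 34 432 395 mm⁴.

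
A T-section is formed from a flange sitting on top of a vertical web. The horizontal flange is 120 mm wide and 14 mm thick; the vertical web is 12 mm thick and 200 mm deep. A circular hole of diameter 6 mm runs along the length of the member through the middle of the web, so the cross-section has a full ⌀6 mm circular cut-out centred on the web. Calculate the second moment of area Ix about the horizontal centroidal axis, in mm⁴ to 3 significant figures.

Ix ≈ 1.93 × 10⁷ mm⁴

Treat the section as a set of non-overlapping primitives; coordinates are from the bounding-box lower-left.
Flange: 120 × 14, A = 1 680 mm², y = 207 mm, Ī = 27 440 mm⁴.
Web: 12 × 200, A = 2 400 mm², y = 100 mm, Ī = 8 000 000 mm⁴.
Hole (subtracted): ⌀6, A = 28.274 mm², y = 100 mm, Ī = 63.617 mm⁴.
Centroid: ȳ = ΣA·y / ΣA = 144.37 mm.
Transfer each piece to the horizontal centroidal axis using Ī + A·d² with d = y − 144.37:
  flange: d = 62.634 mm → contributes +6 618 051 mm⁴
  web: d = -44.366 mm → contributes +12 724 081 mm⁴
  hole: d = -44.366 mm → contributes −55 718 mm⁴
Total I = 19 286 414 mm⁴.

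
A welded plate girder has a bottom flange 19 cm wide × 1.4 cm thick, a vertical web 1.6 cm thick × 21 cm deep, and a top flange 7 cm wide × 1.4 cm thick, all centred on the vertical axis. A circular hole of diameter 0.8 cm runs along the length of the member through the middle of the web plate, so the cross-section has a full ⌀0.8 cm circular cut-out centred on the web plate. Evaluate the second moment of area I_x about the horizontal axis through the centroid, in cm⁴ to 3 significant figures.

Decompose the section into non-overlapping parts with the origin at the bottom-left of its bounding rectangle.
Bottom plate: 19 × 1.4, A = 26.6 cm², y = 0.7 cm, Ī = 4.3447 cm⁴.
Web plate: 1.6 × 21, A = 33.6 cm², y = 11.9 cm, Ī = 1234.8 cm⁴.
Top plate: 7 × 1.4, A = 9.8 cm², y = 23.1 cm, Ī = 1.6007 cm⁴.
Hole (subtracted): ⌀0.8, A = 0.50265 cm², y = 11.9 cm, Ī = 0.020106 cm⁴.
Centroid: ȳ = ΣA·y / ΣA = 9.1926 cm.
Transfer each piece to the horizontal axis through the centroid using Ī + A·d² with d = y − 9.1926:
  bottom plate: d = -8.4926 cm → contributes +1922.8 cm⁴
  web plate: d = 2.7074 cm → contributes +1481.1 cm⁴
  top plate: d = 13.907 cm → contributes +1897.1 cm⁴
  hole: d = 2.7074 cm → contributes −3.7047 cm⁴
Total I = 5297.3 cm⁴.

I_x ≈ 5300 cm⁴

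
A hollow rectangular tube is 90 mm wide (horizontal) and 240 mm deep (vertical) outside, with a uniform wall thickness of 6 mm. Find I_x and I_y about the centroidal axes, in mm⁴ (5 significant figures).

I_x ≈ 2.6640 × 10⁷ mm⁴, I_y ≈ 5.5635 × 10⁶ mm⁴

Treat the section as a set of non-overlapping primitives; coordinates are from the bounding-box lower-left.
Outer rectangle: 90 × 240, A = 21 600 mm², y = 120 mm, Ī = 103 680 000 mm⁴.
Inner void (subtracted): 78 × 228, A = 17 784 mm², y = 120 mm, Ī = 77 040 288 mm⁴.
By symmetry the centroid is at mid-height, ȳ = 120 mm.
All pieces are centred on the centroidal x-axis, so I = ΣĪ (holes subtracted) = 26 639 712 mm⁴.
Repeating about the centroidal y-axis gives I_y = 5 563 512 mm⁴.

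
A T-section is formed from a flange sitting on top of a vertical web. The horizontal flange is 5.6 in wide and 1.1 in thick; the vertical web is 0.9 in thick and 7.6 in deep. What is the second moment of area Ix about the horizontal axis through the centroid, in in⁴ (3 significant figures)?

Treat the section as a set of non-overlapping primitives; coordinates are from the bounding-box lower-left.
Flange: 5.6 × 1.1, A = 6.16 in², y = 8.15 in, Ī = 0.62113 in⁴.
Web: 0.9 × 7.6, A = 6.84 in², y = 3.8 in, Ī = 32.923 in⁴.
Centroid: ȳ = ΣA·y / ΣA = 5.8612 in.
Transfer each piece to the horizontal axis through the centroid using Ī + A·d² with d = y − 5.8612:
  flange: d = 2.2888 in → contributes +32.89 in⁴
  web: d = -2.0612 in → contributes +61.984 in⁴
Total I = 94.874 in⁴.

Ix ≈ 94.9 in⁴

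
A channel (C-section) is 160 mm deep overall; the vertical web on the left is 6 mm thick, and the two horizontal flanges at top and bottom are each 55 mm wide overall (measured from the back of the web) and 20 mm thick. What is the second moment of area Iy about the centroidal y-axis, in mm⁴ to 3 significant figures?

Iy ≈ 8.82 × 10⁵ mm⁴

Treat the section as a set of non-overlapping primitives; coordinates are from the bounding-box lower-left.
Web: 6 × 160, A = 960 mm², x = 3 mm, Ī = 2 880 mm⁴.
Top flange (beyond web): 49 × 20, A = 980 mm², x = 30.5 mm, Ī = 196 082 mm⁴.
Bottom flange (beyond web): 49 × 20, A = 980 mm², x = 30.5 mm, Ī = 196 082 mm⁴.
Centroid: x̄ = ΣA·x / ΣA = 21.459 mm.
Transfer each piece to the centroidal y-axis using Ī + A·d² with d = x − 21.459:
  web: d = -18.459 mm → contributes +329 982 mm⁴
  top flange (beyond web): d = 9.0411 mm → contributes +276 188 mm⁴
  bottom flange (beyond web): d = 9.0411 mm → contributes +276 188 mm⁴
Total I = 882 358 mm⁴.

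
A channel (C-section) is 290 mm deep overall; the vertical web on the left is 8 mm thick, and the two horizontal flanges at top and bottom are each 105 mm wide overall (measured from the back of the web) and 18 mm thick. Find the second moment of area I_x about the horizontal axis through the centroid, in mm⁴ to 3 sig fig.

Decompose the section into non-overlapping parts with the origin at the bottom-left of its bounding rectangle.
Web: 8 × 290, A = 2 320 mm², y = 145 mm, Ī = 16 259 333 mm⁴.
Top flange (beyond web): 97 × 18, A = 1 746 mm², y = 281 mm, Ī = 47 142 mm⁴.
Bottom flange (beyond web): 97 × 18, A = 1 746 mm², y = 9 mm, Ī = 47 142 mm⁴.
By symmetry the centroid is at mid-height, ȳ = 145 mm.
Transfer each piece to the horizontal axis through the centroid using Ī + A·d² with d = y − 145:
  web: d = 0 mm → contributes +16 259 333 mm⁴
  top flange (beyond web): d = 136 mm → contributes +32 341 158 mm⁴
  bottom flange (beyond web): d = -136 mm → contributes +32 341 158 mm⁴
Total I = 80 941 649 mm⁴.

I_x ≈ 8.09 × 10⁷ mm⁴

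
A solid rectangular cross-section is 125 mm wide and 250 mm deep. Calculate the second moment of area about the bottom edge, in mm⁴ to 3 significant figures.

I_base ≈ 6.51 × 10⁸ mm⁴

The section: 125 × 250, A = 31 250 mm², y = 125 mm, Ī = 162 760 417 mm⁴.
Transfer it to the base of the section using Ī + A·d² with d = y − 0:
  the section: d = 125 mm → contributes +651 041 667 mm⁴
Total I = 651 041 667 mm⁴.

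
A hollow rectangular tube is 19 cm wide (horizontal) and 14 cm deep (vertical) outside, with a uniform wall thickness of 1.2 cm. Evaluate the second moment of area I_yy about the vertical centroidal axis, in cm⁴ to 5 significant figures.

Break the section into simple shapes (no overlaps), measuring from the bottom-left corner of the bounding box.
Outer rectangle: 19 × 14, A = 266 cm², x = 9.5 cm, Ī = 8002.167 cm⁴.
Inner void (subtracted): 16.6 × 11.6, A = 192.56 cm², x = 9.5 cm, Ī = 4421.819 cm⁴.
By symmetry the centroid is at mid-width, x̄ = 9.5 cm.
All pieces are centred on the vertical centroidal axis, so I = ΣĪ (holes subtracted) = 3580.347 cm⁴.

I_yy ≈ 3580.3 cm⁴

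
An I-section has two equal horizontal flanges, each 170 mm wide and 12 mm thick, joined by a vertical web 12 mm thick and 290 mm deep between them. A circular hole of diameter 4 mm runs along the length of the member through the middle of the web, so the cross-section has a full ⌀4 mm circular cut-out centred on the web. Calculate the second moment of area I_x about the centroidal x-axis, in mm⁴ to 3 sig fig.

I_x ≈ 1.17 × 10⁸ mm⁴

Decompose the section into non-overlapping parts with the origin at the bottom-left of its bounding rectangle.
Bottom flange: 170 × 12, A = 2 040 mm², y = 6 mm, Ī = 24 480 mm⁴.
Web: 12 × 290, A = 3 480 mm², y = 157 mm, Ī = 24 389 000 mm⁴.
Top flange: 170 × 12, A = 2 040 mm², y = 308 mm, Ī = 24 480 mm⁴.
Hole (subtracted): ⌀4, A = 12.566 mm², y = 157 mm, Ī = 12.566 mm⁴.
By symmetry the centroid is at mid-height, ȳ = 157 mm.
Transfer each piece to the centroidal x-axis using Ī + A·d² with d = y − 157:
  bottom flange: d = -151 mm → contributes +46 538 520 mm⁴
  web: d = 0 mm → contributes +24 389 000 mm⁴
  top flange: d = 151 mm → contributes +46 538 520 mm⁴
  hole: d = 0 mm → contributes −12.566 mm⁴
Total I = 117 466 027 mm⁴.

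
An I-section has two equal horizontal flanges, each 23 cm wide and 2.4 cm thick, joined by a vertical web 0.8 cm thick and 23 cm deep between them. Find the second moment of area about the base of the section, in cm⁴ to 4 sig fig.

I_base ≈ 4.356 × 10⁴ cm⁴

Split into non-overlapping primitives; take the origin at the lower-left of the bounding box.
Bottom flange: 23 × 2.4, A = 55.2 cm², y = 1.2 cm, Ī = 26.496 cm⁴.
Web: 0.8 × 23, A = 18.4 cm², y = 13.9 cm, Ī = 811.133 cm⁴.
Top flange: 23 × 2.4, A = 55.2 cm², y = 26.6 cm, Ī = 26.496 cm⁴.
Transfer each piece to the bottom edge using Ī + A·d² with d = y − 0:
  bottom flange: d = 1.2 cm → contributes +105.984 cm⁴
  web: d = 13.9 cm → contributes +4366.2 cm⁴
  top flange: d = 26.6 cm → contributes +39083.8 cm⁴
Total I = 43 556 cm⁴.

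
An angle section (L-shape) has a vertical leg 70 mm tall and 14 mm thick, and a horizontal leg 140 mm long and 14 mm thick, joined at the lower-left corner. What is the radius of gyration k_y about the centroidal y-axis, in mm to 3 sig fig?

k_y ≈ 44.5 mm

Decompose the section into non-overlapping parts with the origin at the bottom-left of its bounding rectangle.
Vertical leg: 14 × 70, A = 980 mm², x = 7 mm, Ī = 16 007 mm⁴.
Horizontal leg (remainder): 126 × 14, A = 1 764 mm², x = 77 mm, Ī = 2 333 772 mm⁴.
Centroid: x̄ = ΣA·x / ΣA = 52 mm.
Transfer each piece to the centroidal y-axis using Ī + A·d² with d = x − 52:
  vertical leg: d = -45 mm → contributes +2 000 507 mm⁴
  horizontal leg (remainder): d = 25 mm → contributes +3 436 272 mm⁴
Total I = 5 436 779 mm⁴.
Radius of gyration: k = √(I/A) = √(5 436 779 / 2 744) = 44.512 mm.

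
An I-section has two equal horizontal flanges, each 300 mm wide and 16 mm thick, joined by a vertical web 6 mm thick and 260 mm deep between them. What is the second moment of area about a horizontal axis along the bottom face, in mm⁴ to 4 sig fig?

Split into non-overlapping primitives; take the origin at the lower-left of the bounding box.
Bottom flange: 300 × 16, A = 4 800 mm², y = 8 mm, Ī = 102 400 mm⁴.
Web: 6 × 260, A = 1 560 mm², y = 146 mm, Ī = 8 788 000 mm⁴.
Top flange: 300 × 16, A = 4 800 mm², y = 284 mm, Ī = 102 400 mm⁴.
Transfer each piece to the base of the section using Ī + A·d² with d = y − 0:
  bottom flange: d = 8 mm → contributes +409 600 mm⁴
  web: d = 146 mm → contributes +42 040 960 mm⁴
  top flange: d = 284 mm → contributes +387 251 200 mm⁴
Total I = 429 701 760 mm⁴.

I_base ≈ 4.297 × 10⁸ mm⁴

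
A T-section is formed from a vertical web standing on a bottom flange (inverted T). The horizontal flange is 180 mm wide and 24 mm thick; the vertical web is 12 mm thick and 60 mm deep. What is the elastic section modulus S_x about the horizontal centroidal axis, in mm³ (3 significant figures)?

S_x ≈ 2.29 × 10⁴ mm³

Decompose the section into non-overlapping parts with the origin at the bottom-left of its bounding rectangle.
Flange: 180 × 24, A = 4 320 mm², y = 12 mm, Ī = 207 360 mm⁴.
Web: 12 × 60, A = 720 mm², y = 54 mm, Ī = 216 000 mm⁴.
Centroid: ȳ = ΣA·y / ΣA = 18 mm.
Transfer each piece to the horizontal centroidal axis using Ī + A·d² with d = y − 18:
  flange: d = -6 mm → contributes +362 880 mm⁴
  web: d = 36 mm → contributes +1 149 120 mm⁴
Total I = 1 512 000 mm⁴.
Extreme fibre distance c = 66 mm; S = I/c = 22 909 mm³.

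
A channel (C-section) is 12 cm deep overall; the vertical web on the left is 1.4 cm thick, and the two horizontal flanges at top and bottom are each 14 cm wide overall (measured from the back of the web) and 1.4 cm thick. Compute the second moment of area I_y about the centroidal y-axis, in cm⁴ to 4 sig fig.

I_y ≈ 1027 cm⁴

Treat the section as a set of non-overlapping primitives; coordinates are from the bounding-box lower-left.
Web: 1.4 × 12, A = 16.8 cm², x = 0.7 cm, Ī = 2.744 cm⁴.
Top flange (beyond web): 12.6 × 1.4, A = 17.64 cm², x = 7.7 cm, Ī = 233.377 cm⁴.
Bottom flange (beyond web): 12.6 × 1.4, A = 17.64 cm², x = 7.7 cm, Ī = 233.377 cm⁴.
Centroid: x̄ = ΣA·x / ΣA = 5.44194 cm.
Transfer each piece to the centroidal y-axis using Ī + A·d² with d = x − 5.44194:
  web: d = -4.74194 cm → contributes +380.508 cm⁴
  top flange (beyond web): d = 2.25806 cm → contributes +323.321 cm⁴
  bottom flange (beyond web): d = 2.25806 cm → contributes +323.321 cm⁴
Total I = 1027.15 cm⁴.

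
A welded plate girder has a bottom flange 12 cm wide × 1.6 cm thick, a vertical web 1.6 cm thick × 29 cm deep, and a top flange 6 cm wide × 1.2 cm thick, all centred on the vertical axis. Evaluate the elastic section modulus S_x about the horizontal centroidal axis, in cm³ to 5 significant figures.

S_x ≈ 489.14 cm³

Split into non-overlapping primitives; take the origin at the lower-left of the bounding box.
Bottom plate: 12 × 1.6, A = 19.2 cm², y = 0.8 cm, Ī = 4.096 cm⁴.
Web plate: 1.6 × 29, A = 46.4 cm², y = 16.1 cm, Ī = 3251.867 cm⁴.
Top plate: 6 × 1.2, A = 7.2 cm², y = 31.2 cm, Ī = 0.864 cm⁴.
Centroid: ȳ = ΣA·y / ΣA = 13.55824 cm.
Transfer each piece to the horizontal centroidal axis using Ī + A·d² with d = y − 13.55824:
  bottom plate: d = -12.75824 cm → contributes +3129.332 cm⁴
  web plate: d = 2.541758 cm → contributes +3551.635 cm⁴
  top plate: d = 17.64176 cm → contributes +2241.732 cm⁴
Total I = 8922.7 cm⁴.
Extreme fibre distance c = 18.24176 cm; S = I/c = 489.1359 cm³.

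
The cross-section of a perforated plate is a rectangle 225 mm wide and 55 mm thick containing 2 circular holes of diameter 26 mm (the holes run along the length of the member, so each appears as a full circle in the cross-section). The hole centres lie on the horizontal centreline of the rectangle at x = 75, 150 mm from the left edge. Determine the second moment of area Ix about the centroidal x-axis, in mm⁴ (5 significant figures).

Ix ≈ 3.0747 × 10⁶ mm⁴

Decompose the section into non-overlapping parts with the origin at the bottom-left of its bounding rectangle.
Plate: 225 × 55, A = 12 375 mm², y = 27.5 mm, Ī = 3 119 531 mm⁴.
Hole 1 (subtracted): ⌀26, A = 530.9292 mm², y = 27.5 mm, Ī = 22431.76 mm⁴.
Hole 2 (subtracted): ⌀26, A = 530.9292 mm², y = 27.5 mm, Ī = 22431.76 mm⁴.
By symmetry the centroid is at mid-height, ȳ = 27.5 mm.
All pieces are centred on the centroidal x-axis, so I = ΣĪ (holes subtracted) = 3 074 668 mm⁴.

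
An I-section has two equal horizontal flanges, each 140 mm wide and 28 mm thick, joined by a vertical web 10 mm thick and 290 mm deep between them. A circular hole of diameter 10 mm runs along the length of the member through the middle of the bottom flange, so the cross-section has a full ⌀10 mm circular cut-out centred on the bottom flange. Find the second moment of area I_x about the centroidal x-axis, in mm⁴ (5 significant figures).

Break the section into simple shapes (no overlaps), measuring from the bottom-left corner of the bounding box.
Bottom flange: 140 × 28, A = 3 920 mm², y = 14 mm, Ī = 256106.7 mm⁴.
Web: 10 × 290, A = 2 900 mm², y = 173 mm, Ī = 20 324 167 mm⁴.
Top flange: 140 × 28, A = 3 920 mm², y = 332 mm, Ī = 256106.7 mm⁴.
Hole (subtracted): ⌀10, A = 78.53982 mm², y = 14 mm, Ī = 490.8739 mm⁴.
Centroid: ȳ = ΣA·y / ΣA = 174.1713 mm.
Transfer each piece to the centroidal x-axis using Ī + A·d² with d = y − 174.1713:
  bottom flange: d = -160.1713 mm → contributes +100 823 108 mm⁴
  web: d = -1.171306 mm → contributes +20 328 145 mm⁴
  top flange: d = 157.8287 mm → contributes +97 902 902 mm⁴
  hole: d = -160.1713 mm → contributes −2 015 418 mm⁴
Total I = 217 038 737 mm⁴.

I_x ≈ 2.1704 × 10⁸ mm⁴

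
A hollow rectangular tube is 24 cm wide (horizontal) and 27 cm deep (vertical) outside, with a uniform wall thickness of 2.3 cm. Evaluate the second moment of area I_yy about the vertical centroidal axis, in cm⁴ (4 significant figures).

Break the section into simple shapes (no overlaps), measuring from the bottom-left corner of the bounding box.
Outer rectangle: 24 × 27, A = 648 cm², x = 12 cm, Ī = 31 104 cm⁴.
Inner void (subtracted): 19.4 × 22.4, A = 434.56 cm², x = 12 cm, Ī = 13629.3 cm⁴.
By symmetry the centroid is at mid-width, x̄ = 12 cm.
All pieces are centred on the vertical centroidal axis, so I = ΣĪ (holes subtracted) = 17474.7 cm⁴.

I_yy ≈ 1.747 × 10⁴ cm⁴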